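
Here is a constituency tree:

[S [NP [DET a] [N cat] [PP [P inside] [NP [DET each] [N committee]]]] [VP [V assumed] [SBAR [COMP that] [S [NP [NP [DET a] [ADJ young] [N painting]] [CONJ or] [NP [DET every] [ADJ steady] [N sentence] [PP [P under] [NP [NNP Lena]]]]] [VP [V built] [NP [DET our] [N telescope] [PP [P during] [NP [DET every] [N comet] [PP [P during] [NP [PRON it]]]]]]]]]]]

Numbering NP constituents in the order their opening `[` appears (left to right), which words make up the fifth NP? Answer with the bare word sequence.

every steady sentence under Lena

The NP opening brackets appear, in order, over: "a cat inside each committee"; "each committee"; "a young painting or every steady sentence under Lena"; "a young painting"; "every steady sentence under Lena"; "Lena"; "our telescope during every comet during it"; "every comet during it"; "it". The fifth one spans "every steady sentence under Lena".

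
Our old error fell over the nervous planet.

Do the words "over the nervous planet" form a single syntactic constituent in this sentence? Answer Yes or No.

Yes

These words form the whole prepositional phrase headed by "over", so yes — one constituent.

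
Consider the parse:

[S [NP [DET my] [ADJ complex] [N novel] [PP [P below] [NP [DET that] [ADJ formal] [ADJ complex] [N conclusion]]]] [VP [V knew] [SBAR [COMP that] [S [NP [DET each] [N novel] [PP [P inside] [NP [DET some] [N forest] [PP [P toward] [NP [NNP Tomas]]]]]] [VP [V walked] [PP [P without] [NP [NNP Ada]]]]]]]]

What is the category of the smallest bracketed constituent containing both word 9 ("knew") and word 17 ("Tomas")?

VP

Word 9 lies under S → VP → V; word 17 lies under S → VP → SBAR → S → NP → PP → NP → PP → NP → NNP. The lowest shared node is the VP.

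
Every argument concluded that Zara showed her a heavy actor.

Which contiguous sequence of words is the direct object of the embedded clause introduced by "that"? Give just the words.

a heavy actor

Within the embedded clause introduced by "that", the direct object of "showed" is "a heavy actor".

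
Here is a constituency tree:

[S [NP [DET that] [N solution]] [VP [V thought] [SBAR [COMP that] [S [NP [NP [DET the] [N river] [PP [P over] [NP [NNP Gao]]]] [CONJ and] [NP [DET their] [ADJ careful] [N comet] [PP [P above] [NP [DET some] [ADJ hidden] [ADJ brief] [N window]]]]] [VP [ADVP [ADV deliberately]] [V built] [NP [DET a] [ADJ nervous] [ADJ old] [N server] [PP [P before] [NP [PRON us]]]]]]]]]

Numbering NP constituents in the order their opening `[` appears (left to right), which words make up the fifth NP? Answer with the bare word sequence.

their careful comet above some hidden brief window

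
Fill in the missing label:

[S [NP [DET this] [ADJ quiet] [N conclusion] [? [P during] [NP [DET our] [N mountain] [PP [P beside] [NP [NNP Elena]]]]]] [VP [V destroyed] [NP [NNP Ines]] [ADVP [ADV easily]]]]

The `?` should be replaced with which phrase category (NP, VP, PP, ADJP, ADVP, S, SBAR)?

PP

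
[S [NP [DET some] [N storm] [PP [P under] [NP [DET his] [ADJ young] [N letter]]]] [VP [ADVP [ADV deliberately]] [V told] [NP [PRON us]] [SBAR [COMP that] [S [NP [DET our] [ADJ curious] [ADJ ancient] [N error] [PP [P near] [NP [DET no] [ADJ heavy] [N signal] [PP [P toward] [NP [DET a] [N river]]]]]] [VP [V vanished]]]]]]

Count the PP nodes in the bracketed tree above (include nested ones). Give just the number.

Listing each PP by its span: [PP under his young letter]; [PP near no heavy signal toward a river]; [PP toward a river] — that makes 3.

3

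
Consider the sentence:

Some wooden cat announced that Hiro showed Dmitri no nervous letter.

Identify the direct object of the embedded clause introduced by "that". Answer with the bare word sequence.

The verb of the embedded clause introduced by "that" is "showed"; its direct object is the NP "no nervous letter".

no nervous letter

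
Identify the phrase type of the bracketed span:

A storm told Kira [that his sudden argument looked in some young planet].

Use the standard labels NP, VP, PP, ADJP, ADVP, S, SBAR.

The span is built around the complementizer "that" — a subordinate clause (SBAR).

SBAR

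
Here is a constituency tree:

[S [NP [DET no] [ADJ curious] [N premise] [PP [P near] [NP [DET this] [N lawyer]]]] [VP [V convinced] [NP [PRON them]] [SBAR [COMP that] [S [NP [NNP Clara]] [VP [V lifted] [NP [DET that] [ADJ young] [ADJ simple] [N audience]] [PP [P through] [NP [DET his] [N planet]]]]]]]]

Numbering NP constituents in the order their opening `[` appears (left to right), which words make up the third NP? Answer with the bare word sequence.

them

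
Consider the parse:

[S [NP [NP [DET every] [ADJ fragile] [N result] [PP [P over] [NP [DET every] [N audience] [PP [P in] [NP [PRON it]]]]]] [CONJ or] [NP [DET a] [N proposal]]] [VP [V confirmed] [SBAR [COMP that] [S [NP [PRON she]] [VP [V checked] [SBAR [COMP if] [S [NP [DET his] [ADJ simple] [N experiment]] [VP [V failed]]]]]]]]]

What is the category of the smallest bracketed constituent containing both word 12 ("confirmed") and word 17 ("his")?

VP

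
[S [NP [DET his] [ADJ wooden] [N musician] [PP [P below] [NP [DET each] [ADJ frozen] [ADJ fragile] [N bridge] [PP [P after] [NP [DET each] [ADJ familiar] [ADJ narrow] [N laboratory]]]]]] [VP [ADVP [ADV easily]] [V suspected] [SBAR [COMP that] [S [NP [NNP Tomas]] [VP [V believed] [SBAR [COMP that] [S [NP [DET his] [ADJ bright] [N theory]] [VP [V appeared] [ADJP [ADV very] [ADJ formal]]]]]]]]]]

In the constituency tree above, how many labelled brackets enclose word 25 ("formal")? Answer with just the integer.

10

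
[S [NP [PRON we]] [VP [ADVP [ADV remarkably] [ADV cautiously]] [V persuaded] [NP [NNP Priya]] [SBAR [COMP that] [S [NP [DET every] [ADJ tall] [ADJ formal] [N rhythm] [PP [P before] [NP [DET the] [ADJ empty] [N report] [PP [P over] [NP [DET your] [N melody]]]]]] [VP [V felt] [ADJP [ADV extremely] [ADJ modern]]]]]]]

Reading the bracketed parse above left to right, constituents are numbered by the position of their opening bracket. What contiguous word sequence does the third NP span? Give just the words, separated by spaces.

every tall formal rhythm before the empty report over your melody

In left-to-right order the NP constituents are "we"; "Priya"; "every tall formal rhythm before the empty report over your melody"; "the empty report over your melody"; "your melody". Number 3 is "every tall formal rhythm before the empty report over your melody".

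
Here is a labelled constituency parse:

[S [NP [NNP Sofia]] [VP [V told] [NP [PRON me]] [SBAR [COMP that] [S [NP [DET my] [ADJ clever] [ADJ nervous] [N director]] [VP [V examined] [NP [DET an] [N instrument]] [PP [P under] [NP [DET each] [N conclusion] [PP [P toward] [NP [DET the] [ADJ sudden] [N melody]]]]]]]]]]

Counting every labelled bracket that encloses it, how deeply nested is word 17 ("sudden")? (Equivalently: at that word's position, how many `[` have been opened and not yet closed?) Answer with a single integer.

10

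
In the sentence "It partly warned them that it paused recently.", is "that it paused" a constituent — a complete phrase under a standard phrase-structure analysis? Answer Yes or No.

"that" belongs to the complementizer "that" while "paused" belongs to the clause "it paused recently"; a span that runs across that boundary is not a single phrase.

No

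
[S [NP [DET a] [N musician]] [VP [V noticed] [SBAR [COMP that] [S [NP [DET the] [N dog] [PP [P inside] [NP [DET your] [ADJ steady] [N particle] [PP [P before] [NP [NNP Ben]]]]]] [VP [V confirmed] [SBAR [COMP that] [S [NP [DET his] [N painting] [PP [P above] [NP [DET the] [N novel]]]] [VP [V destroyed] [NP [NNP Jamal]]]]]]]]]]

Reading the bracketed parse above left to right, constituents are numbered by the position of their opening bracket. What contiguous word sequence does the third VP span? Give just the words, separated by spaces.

destroyed Jamal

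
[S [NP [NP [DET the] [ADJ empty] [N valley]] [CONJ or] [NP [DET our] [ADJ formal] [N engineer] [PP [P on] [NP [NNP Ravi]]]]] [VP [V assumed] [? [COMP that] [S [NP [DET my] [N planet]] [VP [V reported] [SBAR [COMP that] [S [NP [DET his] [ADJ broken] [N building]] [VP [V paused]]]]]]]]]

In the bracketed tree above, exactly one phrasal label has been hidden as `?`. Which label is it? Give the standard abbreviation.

A constituent whose immediate children are COMP 'that', S is a subordinate clause: SBAR.

SBAR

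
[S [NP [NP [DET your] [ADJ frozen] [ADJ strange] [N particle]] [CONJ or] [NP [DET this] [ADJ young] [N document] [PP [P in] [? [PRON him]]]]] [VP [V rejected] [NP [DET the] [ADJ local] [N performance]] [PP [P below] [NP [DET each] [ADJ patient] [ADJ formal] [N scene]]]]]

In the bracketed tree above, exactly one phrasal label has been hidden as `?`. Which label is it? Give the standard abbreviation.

NP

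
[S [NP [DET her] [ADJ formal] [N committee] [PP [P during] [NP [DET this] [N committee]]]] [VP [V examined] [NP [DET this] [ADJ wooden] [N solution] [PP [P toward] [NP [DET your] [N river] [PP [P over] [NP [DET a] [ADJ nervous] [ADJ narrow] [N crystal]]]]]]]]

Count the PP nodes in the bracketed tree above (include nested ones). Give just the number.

3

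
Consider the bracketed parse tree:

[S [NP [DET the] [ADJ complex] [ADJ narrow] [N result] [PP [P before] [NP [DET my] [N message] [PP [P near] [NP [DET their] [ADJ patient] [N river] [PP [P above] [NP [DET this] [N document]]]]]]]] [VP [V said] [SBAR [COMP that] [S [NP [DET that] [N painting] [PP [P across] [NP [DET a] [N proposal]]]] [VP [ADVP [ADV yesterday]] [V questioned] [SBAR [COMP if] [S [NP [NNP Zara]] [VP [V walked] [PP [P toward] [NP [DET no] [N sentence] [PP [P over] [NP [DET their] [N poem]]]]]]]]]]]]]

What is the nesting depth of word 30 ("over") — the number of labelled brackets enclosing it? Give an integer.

12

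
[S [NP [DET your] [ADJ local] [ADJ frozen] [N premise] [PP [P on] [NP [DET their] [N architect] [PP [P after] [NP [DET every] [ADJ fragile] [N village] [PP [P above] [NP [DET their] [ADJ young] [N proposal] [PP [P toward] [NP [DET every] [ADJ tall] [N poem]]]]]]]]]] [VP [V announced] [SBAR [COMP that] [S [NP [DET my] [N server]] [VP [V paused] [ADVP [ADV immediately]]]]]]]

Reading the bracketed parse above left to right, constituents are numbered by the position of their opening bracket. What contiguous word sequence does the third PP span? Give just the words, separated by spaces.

above their young proposal toward every tall poem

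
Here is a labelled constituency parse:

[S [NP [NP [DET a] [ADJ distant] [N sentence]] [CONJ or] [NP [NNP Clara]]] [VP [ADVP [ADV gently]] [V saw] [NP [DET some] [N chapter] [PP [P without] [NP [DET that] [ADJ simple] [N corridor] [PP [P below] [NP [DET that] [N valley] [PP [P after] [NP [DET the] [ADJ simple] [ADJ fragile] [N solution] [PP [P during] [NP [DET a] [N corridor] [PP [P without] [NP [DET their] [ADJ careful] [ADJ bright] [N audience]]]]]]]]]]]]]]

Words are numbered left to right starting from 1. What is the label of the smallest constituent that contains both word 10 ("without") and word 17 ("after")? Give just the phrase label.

The smallest bracket enclosing both words is [PP without that simple corridor below that valley after the simple fragile solution during a corridor without their careful bright audience], so the label is PP.

PP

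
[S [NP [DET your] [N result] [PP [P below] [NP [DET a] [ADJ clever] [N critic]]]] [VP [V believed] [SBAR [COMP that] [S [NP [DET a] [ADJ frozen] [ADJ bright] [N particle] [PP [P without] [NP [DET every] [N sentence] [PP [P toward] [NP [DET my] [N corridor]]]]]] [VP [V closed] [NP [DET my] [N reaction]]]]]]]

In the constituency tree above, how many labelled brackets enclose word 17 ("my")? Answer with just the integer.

10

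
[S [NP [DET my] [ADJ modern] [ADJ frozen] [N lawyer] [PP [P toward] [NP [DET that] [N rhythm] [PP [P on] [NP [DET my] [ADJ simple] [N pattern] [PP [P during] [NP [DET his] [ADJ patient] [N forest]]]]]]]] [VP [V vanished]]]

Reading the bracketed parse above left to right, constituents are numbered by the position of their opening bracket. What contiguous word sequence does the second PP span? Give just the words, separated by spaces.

on my simple pattern during his patient forest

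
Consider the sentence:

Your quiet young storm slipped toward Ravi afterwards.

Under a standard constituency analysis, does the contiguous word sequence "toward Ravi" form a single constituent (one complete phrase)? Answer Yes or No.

Yes

"toward Ravi" is exactly the prepositional phrase [PP toward Ravi], a complete constituent.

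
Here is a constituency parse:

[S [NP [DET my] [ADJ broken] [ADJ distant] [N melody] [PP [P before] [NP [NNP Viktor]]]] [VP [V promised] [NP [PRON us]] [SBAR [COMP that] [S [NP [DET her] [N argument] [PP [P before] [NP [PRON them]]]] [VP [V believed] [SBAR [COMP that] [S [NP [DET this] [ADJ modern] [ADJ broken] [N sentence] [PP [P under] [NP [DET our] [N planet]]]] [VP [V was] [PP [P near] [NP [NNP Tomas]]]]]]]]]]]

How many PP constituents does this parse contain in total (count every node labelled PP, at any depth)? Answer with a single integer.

4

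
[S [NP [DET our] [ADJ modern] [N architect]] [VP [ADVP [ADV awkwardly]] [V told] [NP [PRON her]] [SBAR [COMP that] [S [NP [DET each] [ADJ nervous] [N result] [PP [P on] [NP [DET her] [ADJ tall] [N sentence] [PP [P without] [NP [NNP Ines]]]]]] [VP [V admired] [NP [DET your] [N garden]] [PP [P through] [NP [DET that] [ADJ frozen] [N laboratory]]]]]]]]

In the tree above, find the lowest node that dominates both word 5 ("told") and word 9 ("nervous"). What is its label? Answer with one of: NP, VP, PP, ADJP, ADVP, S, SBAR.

The smallest bracket enclosing both words is [VP awkwardly told her that each nervous result on her tall sentence without Ines admired your garden through that frozen laboratory], so the label is VP.

VP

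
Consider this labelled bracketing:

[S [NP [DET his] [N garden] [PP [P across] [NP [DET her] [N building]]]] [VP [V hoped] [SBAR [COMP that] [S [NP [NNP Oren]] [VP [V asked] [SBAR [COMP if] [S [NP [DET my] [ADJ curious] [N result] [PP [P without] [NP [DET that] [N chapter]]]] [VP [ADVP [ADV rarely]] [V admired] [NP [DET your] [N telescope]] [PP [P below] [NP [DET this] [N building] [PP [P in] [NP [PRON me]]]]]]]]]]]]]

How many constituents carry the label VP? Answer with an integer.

3

Listing each VP by its span: [VP hoped that Oren asked if my curious result without that chapter rarely admired your telescope below this building in me]; [VP asked if my curious result without that chapter rarely admired your telescope below this building in me]; [VP rarely admired your telescope below this building in me] — that makes 3.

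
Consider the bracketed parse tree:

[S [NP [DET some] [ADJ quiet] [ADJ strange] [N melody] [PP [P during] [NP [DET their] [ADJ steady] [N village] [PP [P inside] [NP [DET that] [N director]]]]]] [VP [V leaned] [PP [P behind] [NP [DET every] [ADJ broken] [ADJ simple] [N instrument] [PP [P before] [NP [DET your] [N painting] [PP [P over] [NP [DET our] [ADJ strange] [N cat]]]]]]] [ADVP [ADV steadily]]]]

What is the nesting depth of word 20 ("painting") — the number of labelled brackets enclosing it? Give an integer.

The word sits inside N, which is inside NP, inside PP, inside NP, inside PP, inside VP, inside S — 7 brackets in all.

7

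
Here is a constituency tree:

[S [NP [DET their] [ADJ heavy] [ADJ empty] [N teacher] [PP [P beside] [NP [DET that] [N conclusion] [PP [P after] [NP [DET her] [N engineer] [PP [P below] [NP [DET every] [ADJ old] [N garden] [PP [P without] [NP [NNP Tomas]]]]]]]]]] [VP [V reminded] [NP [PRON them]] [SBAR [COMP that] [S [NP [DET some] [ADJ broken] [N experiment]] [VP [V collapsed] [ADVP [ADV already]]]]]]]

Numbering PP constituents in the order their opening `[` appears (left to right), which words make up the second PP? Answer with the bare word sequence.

after her engineer below every old garden without Tomas

Opening `[PP` markers occur at word positions 5, 8, 11, 15; the second of these opens the constituent [PP after her engineer below every old garden without Tomas].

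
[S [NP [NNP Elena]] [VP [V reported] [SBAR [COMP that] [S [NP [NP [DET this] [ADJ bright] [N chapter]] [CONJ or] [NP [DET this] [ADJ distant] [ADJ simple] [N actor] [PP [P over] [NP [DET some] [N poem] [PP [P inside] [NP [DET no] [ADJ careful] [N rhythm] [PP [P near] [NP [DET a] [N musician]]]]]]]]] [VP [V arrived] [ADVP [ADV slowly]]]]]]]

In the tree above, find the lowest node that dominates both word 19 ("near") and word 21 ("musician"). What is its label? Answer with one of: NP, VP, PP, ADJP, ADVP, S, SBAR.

The smallest bracket enclosing both words is [PP near a musician], so the label is PP.

PP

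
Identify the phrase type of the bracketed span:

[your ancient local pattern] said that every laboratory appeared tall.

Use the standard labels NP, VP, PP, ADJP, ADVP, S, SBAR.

NP

"pattern" is the head of the bracketed span, so the span is a noun phrase: NP.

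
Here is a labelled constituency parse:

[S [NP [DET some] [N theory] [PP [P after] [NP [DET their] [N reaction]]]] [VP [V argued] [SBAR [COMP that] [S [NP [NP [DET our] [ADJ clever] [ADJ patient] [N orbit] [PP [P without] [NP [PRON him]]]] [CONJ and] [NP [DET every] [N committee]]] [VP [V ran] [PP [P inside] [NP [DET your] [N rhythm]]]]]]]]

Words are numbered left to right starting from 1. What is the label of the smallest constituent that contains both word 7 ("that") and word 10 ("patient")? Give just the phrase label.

SBAR

Word 7 lies under S → VP → SBAR → COMP; word 10 lies under S → VP → SBAR → S → NP → NP → ADJ. The lowest shared node is the SBAR.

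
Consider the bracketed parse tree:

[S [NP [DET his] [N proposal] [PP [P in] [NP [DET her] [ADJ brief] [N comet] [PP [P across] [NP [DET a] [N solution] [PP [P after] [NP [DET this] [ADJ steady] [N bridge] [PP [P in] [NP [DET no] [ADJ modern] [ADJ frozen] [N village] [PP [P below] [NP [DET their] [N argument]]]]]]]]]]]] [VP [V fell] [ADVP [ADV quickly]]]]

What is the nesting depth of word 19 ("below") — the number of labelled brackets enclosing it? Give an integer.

12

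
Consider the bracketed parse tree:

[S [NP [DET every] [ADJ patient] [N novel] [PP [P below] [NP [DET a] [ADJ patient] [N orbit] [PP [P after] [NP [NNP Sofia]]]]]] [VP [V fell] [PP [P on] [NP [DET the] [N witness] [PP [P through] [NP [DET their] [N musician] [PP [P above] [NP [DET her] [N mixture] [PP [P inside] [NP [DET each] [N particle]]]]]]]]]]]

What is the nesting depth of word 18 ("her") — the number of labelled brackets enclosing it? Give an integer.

9

Path from the root down to the word: S → VP → PP → NP → PP → NP → PP → NP → DET. That is 9 enclosing brackets.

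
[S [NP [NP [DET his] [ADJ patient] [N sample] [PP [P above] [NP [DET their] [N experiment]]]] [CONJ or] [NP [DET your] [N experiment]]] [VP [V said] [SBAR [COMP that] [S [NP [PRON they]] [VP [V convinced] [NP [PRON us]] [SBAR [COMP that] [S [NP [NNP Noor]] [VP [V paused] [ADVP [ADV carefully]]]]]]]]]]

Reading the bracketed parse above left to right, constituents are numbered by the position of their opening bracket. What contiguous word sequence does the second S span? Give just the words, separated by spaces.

they convinced us that Noor paused carefully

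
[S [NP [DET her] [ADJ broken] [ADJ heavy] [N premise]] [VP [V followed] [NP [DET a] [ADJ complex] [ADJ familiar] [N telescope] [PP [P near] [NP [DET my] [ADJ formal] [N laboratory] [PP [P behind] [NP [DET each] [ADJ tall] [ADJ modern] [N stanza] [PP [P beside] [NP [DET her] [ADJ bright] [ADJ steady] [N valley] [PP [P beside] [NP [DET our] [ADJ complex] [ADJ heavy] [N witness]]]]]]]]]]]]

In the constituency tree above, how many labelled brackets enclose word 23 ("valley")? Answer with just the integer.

10

Counting open brackets not yet closed at "valley": [S [VP [NP [PP [NP [PP [NP [PP [NP [N = 10.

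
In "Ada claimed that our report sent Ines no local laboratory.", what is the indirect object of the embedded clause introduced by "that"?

Within the embedded clause introduced by "that", the indirect object of "sent" is "Ines".

Ines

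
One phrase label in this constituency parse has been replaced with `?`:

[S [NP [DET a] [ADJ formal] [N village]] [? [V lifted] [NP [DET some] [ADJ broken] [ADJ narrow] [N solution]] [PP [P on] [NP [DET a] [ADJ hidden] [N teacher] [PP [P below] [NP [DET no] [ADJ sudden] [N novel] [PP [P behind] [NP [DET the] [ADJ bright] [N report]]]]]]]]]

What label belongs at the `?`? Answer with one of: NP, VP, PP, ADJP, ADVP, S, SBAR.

VP

The `?` node immediately contains: V 'lifted', NP, PP. That is the internal structure of a verb phrase, so the label is VP.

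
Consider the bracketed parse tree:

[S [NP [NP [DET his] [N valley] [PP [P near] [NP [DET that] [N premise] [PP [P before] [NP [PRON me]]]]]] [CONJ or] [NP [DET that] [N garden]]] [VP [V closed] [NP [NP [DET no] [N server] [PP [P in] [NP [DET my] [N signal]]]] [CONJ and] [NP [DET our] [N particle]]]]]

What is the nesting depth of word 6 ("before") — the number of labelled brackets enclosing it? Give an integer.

Counting open brackets not yet closed at "before": [S [NP [NP [PP [NP [PP [P = 7.

7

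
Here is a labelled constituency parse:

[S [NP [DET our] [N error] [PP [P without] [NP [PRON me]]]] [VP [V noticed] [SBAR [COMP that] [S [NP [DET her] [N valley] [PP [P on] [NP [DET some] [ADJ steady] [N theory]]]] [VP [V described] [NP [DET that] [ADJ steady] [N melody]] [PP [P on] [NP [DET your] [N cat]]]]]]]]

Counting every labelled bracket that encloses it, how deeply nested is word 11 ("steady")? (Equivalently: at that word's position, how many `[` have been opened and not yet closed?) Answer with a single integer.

8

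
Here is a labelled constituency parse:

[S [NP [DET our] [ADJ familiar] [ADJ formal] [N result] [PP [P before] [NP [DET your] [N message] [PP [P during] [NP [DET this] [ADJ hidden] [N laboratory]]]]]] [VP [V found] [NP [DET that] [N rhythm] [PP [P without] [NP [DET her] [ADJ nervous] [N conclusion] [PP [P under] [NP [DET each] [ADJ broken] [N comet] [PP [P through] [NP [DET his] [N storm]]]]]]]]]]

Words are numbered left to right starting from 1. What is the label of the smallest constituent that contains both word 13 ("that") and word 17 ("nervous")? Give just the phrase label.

NP

The smallest bracket enclosing both words is [NP that rhythm without her nervous conclusion under each broken comet through his storm], so the label is NP.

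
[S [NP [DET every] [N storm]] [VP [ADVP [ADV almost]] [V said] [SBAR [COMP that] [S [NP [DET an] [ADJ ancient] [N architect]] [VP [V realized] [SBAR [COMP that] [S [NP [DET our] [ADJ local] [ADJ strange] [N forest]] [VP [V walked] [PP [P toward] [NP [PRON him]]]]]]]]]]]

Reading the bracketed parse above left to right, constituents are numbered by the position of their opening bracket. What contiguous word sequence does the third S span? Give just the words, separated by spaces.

our local strange forest walked toward him

The S opening brackets appear, in order, over: "every storm almost said that an ancient architect realized that our local strange forest walked toward him"; "an ancient architect realized that our local strange forest walked toward him"; "our local strange forest walked toward him". The third one spans "our local strange forest walked toward him".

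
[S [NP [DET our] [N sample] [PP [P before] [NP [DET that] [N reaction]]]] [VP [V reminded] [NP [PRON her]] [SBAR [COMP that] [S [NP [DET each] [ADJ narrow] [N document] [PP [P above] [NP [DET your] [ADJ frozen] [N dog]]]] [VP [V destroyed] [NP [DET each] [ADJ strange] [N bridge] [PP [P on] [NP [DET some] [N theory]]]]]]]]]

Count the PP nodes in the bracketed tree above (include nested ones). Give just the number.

Scanning left to right, an opening `[PP` appears at word positions 3, 12, 20 — 3 in total.

3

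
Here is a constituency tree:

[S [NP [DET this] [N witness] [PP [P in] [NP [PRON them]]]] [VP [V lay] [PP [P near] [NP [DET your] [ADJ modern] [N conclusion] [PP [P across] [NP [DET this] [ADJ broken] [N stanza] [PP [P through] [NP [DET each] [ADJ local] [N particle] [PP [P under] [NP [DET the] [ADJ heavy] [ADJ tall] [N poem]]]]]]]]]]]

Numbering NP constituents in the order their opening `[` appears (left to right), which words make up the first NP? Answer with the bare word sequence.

this witness in them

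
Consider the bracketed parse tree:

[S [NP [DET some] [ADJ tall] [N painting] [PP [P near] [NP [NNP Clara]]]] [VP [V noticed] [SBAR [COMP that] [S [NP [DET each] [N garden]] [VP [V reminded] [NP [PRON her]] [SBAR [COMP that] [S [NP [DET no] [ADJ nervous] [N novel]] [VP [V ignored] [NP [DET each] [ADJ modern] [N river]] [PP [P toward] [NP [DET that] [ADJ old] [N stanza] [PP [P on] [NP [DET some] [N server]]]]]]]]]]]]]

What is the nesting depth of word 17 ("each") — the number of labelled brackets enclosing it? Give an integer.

10

The word sits inside DET, which is inside NP, inside VP, inside S, inside SBAR, inside VP, inside S, inside SBAR, inside VP, inside S — 10 brackets in all.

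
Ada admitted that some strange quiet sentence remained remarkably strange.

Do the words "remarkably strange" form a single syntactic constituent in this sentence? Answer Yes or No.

"remarkably strange" is exactly the adjective phrase [ADJP remarkably strange], a complete constituent.

Yes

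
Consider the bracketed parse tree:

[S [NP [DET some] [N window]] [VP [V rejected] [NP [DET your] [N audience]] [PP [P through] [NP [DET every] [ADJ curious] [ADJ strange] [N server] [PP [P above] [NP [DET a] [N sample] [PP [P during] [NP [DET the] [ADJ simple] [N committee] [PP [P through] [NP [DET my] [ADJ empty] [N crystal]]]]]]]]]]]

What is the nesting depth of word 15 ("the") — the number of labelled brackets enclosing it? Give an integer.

9

Counting open brackets not yet closed at "the": [S [VP [PP [NP [PP [NP [PP [NP [DET = 9.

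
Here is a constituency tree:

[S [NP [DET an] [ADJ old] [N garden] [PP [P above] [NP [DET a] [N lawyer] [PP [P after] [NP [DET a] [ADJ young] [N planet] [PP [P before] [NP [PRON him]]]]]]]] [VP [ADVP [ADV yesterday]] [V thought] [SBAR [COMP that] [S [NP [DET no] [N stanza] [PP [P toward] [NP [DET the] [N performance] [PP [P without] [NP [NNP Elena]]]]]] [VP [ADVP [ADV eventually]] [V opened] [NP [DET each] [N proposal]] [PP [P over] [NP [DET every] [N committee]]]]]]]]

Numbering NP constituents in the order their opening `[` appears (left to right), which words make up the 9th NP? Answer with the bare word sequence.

In left-to-right order the NP constituents are "an old garden above a lawyer after a young planet before him"; "a lawyer after a young planet before him"; "a young planet before him"; "him"; "no stanza toward the performance without Elena"; "the performance without Elena"; "Elena"; "each proposal"; "every committee". Number 9 is "every committee".

every committee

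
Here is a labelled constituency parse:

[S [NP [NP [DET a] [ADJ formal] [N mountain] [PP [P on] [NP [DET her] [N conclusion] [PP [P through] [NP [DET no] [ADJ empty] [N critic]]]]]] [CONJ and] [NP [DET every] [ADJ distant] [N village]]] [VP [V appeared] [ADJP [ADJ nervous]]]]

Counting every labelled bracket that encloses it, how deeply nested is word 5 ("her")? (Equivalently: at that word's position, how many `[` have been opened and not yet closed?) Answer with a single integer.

6

Path from the root down to the word: S → NP → NP → PP → NP → DET. That is 6 enclosing brackets.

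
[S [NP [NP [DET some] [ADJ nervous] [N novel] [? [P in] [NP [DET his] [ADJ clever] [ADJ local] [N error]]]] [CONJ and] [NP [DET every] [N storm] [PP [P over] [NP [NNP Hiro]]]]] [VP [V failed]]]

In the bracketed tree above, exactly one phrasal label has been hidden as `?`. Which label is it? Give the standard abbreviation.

Looking at what the `?` directly dominates — P 'in', NP — this is a prepositional phrase (PP).

PP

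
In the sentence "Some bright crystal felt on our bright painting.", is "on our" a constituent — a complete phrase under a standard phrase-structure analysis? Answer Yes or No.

No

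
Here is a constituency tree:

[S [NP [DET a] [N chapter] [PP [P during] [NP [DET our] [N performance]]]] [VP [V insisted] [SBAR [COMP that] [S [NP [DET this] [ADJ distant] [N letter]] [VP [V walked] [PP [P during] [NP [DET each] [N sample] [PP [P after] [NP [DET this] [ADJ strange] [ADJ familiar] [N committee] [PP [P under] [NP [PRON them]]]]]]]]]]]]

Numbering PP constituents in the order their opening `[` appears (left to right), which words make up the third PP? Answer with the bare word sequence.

In left-to-right order the PP constituents are "during our performance"; "during each sample after this strange familiar committee under them"; "after this strange familiar committee under them"; "under them". Number 3 is "after this strange familiar committee under them".

after this strange familiar committee under them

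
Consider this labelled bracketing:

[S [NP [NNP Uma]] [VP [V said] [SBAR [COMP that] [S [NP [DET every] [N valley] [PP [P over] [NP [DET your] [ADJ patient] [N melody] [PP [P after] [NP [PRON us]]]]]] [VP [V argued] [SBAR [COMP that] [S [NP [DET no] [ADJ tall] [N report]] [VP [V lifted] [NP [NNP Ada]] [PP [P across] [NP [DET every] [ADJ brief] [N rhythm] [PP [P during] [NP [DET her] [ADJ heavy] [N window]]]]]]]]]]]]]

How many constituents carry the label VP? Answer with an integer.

The VP constituents are: [VP said that every valley over your patient melody after us argued that no tall report lifted Ada across every brief rhythm during her heavy window]; [VP argued that no tall report lifted Ada across every brief rhythm during her heavy window]; [VP lifted Ada across every brief rhythm during her heavy window]. Total: 3.

3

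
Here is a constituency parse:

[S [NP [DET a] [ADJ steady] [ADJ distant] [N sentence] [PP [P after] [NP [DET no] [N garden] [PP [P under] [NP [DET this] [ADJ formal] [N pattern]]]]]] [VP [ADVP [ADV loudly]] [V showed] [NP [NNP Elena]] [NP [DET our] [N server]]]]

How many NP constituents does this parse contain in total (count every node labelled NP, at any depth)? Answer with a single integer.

5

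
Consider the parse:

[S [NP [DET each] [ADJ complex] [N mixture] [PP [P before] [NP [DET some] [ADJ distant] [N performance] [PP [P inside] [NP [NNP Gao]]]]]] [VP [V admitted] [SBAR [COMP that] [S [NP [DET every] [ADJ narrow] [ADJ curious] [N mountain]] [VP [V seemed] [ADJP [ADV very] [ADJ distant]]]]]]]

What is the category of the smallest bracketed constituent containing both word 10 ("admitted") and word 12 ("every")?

The smallest bracket enclosing both words is [VP admitted that every narrow curious mountain seemed very distant], so the label is VP.

VP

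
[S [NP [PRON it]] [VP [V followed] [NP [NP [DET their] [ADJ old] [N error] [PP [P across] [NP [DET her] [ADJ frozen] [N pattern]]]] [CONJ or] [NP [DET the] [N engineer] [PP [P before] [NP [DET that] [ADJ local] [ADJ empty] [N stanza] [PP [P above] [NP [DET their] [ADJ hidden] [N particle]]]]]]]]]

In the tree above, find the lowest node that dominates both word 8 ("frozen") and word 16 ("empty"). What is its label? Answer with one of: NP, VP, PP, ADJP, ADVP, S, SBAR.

NP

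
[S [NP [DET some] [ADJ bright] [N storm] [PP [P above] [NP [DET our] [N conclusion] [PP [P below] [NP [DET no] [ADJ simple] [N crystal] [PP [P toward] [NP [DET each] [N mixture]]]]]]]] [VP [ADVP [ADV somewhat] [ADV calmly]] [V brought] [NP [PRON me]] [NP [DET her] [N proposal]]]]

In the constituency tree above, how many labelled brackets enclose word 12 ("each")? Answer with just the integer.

The word sits inside DET, which is inside NP, inside PP, inside NP, inside PP, inside NP, inside PP, inside NP, inside S — 9 brackets in all.

9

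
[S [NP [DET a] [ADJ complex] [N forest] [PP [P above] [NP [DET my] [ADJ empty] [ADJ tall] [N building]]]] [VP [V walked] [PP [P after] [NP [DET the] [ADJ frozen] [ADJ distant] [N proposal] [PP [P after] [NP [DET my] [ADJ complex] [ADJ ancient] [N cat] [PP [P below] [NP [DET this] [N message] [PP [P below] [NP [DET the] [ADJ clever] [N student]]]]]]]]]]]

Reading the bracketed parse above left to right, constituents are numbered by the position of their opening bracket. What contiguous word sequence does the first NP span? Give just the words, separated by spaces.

The NP opening brackets appear, in order, over: "a complex forest above my empty tall building"; "my empty tall building"; "the frozen distant proposal after my complex ancient cat below this message below the clever student"; "my complex ancient cat below this message below the clever student"; "this message below the clever student"; "the clever student". The first one spans "a complex forest above my empty tall building".

a complex forest above my empty tall building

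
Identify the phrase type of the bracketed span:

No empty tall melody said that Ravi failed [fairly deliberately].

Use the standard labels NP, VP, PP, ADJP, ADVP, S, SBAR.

ADVP

"deliberately" is the head of the bracketed span, so the span is an adverb phrase: ADVP.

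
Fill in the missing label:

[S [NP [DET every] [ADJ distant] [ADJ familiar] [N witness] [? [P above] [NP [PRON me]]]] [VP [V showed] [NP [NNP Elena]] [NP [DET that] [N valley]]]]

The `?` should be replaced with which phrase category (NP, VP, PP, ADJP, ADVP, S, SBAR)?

Looking at what the `?` directly dominates — P 'above', NP — this is a prepositional phrase (PP).

PP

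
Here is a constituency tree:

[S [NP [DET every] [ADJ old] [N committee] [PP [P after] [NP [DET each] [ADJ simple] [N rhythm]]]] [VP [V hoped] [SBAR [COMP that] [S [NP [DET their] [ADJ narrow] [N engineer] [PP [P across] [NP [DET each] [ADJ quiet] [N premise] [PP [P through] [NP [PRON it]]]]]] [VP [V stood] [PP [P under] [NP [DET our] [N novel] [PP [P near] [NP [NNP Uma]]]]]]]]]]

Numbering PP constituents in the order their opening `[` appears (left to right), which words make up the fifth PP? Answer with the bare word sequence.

near Uma

The PP opening brackets appear, in order, over: "after each simple rhythm"; "across each quiet premise through it"; "through it"; "under our novel near Uma"; "near Uma". The fifth one spans "near Uma".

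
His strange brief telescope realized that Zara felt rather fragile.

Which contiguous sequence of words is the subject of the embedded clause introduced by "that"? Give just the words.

In the embedded clause introduced by "that" the verb is "felt"; the NP preceding it, "Zara", is the subject.

Zara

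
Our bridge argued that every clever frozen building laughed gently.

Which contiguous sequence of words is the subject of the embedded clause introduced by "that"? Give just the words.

In the embedded clause introduced by "that" the verb is "laughed"; the NP preceding it, "every clever frozen building", is the subject.

every clever frozen building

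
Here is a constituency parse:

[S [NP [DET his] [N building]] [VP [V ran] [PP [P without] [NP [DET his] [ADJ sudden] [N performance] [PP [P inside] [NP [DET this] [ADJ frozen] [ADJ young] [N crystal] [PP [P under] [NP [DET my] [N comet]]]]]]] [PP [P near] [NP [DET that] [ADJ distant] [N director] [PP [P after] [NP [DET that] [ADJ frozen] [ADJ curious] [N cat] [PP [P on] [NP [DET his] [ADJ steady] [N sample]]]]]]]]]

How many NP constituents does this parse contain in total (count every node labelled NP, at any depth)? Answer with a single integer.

The NP constituents are: [NP his building]; [NP his sudden performance inside this frozen young crystal under my comet]; [NP this frozen young crystal under my comet]; [NP my comet]; [NP that distant director after that frozen curious cat on his steady sample]; [NP that frozen curious cat on his steady sample] …. Total: 7.

7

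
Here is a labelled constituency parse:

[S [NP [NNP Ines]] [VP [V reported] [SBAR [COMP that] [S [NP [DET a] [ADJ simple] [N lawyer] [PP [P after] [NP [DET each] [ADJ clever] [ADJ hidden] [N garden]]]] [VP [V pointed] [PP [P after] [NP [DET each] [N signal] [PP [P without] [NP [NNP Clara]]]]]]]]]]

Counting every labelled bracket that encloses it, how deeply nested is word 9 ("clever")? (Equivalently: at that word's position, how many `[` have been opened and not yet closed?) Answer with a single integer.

8

The word sits inside ADJ, which is inside NP, inside PP, inside NP, inside S, inside SBAR, inside VP, inside S — 8 brackets in all.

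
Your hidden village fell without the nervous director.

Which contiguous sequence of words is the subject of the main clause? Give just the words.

your hidden village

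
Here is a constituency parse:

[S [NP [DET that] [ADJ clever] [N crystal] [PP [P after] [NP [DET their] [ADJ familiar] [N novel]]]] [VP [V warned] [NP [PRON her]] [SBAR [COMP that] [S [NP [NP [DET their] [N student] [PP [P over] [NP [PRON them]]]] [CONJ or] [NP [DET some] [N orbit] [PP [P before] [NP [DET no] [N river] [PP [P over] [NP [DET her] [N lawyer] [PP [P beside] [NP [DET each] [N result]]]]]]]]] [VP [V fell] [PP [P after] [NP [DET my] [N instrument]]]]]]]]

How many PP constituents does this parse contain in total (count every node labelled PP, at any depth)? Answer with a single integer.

6

The PP constituents are: [PP after their familiar novel]; [PP over them]; [PP before no river over her lawyer beside each result]; [PP over her lawyer beside each result]; [PP beside each result]; [PP after my instrument]. Total: 6.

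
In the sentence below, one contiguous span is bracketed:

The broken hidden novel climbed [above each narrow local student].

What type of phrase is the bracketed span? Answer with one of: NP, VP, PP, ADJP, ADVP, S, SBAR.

PP

The span is built around the preposition "above" — a prepositional phrase (PP).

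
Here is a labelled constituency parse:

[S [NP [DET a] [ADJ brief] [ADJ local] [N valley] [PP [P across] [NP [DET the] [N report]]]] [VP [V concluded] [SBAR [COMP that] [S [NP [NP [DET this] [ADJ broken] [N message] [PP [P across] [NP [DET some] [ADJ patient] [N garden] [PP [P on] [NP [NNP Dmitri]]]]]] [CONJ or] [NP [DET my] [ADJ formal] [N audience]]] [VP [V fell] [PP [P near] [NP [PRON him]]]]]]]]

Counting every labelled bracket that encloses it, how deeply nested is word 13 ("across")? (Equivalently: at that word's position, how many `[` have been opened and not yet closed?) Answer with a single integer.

8

The word sits inside P, which is inside PP, inside NP, inside NP, inside S, inside SBAR, inside VP, inside S — 8 brackets in all.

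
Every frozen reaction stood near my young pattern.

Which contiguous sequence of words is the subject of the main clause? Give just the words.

every frozen reaction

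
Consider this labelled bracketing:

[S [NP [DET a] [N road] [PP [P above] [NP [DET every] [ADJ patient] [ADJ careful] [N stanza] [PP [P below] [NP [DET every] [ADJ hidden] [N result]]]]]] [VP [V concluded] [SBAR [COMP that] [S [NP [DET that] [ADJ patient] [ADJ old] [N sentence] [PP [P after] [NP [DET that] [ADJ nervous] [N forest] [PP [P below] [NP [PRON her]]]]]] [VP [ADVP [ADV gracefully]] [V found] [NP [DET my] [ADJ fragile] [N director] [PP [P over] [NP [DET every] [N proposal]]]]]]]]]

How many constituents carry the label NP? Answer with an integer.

8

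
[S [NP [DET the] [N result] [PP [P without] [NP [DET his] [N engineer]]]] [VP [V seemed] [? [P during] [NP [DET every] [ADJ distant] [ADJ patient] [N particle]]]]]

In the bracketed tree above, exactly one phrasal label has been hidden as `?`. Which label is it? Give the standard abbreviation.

PP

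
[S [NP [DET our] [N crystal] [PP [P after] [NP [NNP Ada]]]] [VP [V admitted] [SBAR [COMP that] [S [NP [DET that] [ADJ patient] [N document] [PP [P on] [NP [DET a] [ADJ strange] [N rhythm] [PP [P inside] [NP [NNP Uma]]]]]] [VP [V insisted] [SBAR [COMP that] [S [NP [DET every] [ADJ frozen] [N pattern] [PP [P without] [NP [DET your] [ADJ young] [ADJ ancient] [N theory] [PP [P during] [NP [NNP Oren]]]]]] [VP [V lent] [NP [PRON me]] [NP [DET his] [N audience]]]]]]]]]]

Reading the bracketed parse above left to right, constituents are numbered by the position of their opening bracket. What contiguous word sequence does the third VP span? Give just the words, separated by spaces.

In left-to-right order the VP constituents are "admitted that that patient document on a strange rhythm inside Uma insisted that every frozen pattern without your young ancient theory during Oren lent me his audience"; "insisted that every frozen pattern without your young ancient theory during Oren lent me his audience"; "lent me his audience". Number 3 is "lent me his audience".

lent me his audience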